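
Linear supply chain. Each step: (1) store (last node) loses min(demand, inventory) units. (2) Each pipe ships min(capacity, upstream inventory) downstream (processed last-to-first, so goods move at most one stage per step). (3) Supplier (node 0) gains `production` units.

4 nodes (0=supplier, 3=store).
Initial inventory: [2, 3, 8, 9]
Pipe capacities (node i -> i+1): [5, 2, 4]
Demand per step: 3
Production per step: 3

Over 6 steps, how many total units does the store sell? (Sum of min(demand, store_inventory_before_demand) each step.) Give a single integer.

Answer: 18

Derivation:
Step 1: sold=3 (running total=3) -> [3 3 6 10]
Step 2: sold=3 (running total=6) -> [3 4 4 11]
Step 3: sold=3 (running total=9) -> [3 5 2 12]
Step 4: sold=3 (running total=12) -> [3 6 2 11]
Step 5: sold=3 (running total=15) -> [3 7 2 10]
Step 6: sold=3 (running total=18) -> [3 8 2 9]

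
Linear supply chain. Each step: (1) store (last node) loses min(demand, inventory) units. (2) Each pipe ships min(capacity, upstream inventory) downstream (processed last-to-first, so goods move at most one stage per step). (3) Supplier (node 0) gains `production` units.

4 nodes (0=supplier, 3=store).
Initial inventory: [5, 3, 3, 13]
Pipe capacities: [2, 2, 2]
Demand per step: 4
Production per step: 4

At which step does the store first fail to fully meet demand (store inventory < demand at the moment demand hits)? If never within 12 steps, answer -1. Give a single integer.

Step 1: demand=4,sold=4 ship[2->3]=2 ship[1->2]=2 ship[0->1]=2 prod=4 -> [7 3 3 11]
Step 2: demand=4,sold=4 ship[2->3]=2 ship[1->2]=2 ship[0->1]=2 prod=4 -> [9 3 3 9]
Step 3: demand=4,sold=4 ship[2->3]=2 ship[1->2]=2 ship[0->1]=2 prod=4 -> [11 3 3 7]
Step 4: demand=4,sold=4 ship[2->3]=2 ship[1->2]=2 ship[0->1]=2 prod=4 -> [13 3 3 5]
Step 5: demand=4,sold=4 ship[2->3]=2 ship[1->2]=2 ship[0->1]=2 prod=4 -> [15 3 3 3]
Step 6: demand=4,sold=3 ship[2->3]=2 ship[1->2]=2 ship[0->1]=2 prod=4 -> [17 3 3 2]
Step 7: demand=4,sold=2 ship[2->3]=2 ship[1->2]=2 ship[0->1]=2 prod=4 -> [19 3 3 2]
Step 8: demand=4,sold=2 ship[2->3]=2 ship[1->2]=2 ship[0->1]=2 prod=4 -> [21 3 3 2]
Step 9: demand=4,sold=2 ship[2->3]=2 ship[1->2]=2 ship[0->1]=2 prod=4 -> [23 3 3 2]
Step 10: demand=4,sold=2 ship[2->3]=2 ship[1->2]=2 ship[0->1]=2 prod=4 -> [25 3 3 2]
Step 11: demand=4,sold=2 ship[2->3]=2 ship[1->2]=2 ship[0->1]=2 prod=4 -> [27 3 3 2]
Step 12: demand=4,sold=2 ship[2->3]=2 ship[1->2]=2 ship[0->1]=2 prod=4 -> [29 3 3 2]
First stockout at step 6

6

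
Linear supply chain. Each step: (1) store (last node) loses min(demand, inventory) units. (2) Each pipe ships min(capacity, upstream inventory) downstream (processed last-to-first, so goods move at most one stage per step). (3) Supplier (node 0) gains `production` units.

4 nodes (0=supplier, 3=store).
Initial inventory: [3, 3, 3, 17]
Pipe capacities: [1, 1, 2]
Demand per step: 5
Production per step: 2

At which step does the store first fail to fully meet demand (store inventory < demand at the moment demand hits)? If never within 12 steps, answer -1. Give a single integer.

Step 1: demand=5,sold=5 ship[2->3]=2 ship[1->2]=1 ship[0->1]=1 prod=2 -> [4 3 2 14]
Step 2: demand=5,sold=5 ship[2->3]=2 ship[1->2]=1 ship[0->1]=1 prod=2 -> [5 3 1 11]
Step 3: demand=5,sold=5 ship[2->3]=1 ship[1->2]=1 ship[0->1]=1 prod=2 -> [6 3 1 7]
Step 4: demand=5,sold=5 ship[2->3]=1 ship[1->2]=1 ship[0->1]=1 prod=2 -> [7 3 1 3]
Step 5: demand=5,sold=3 ship[2->3]=1 ship[1->2]=1 ship[0->1]=1 prod=2 -> [8 3 1 1]
Step 6: demand=5,sold=1 ship[2->3]=1 ship[1->2]=1 ship[0->1]=1 prod=2 -> [9 3 1 1]
Step 7: demand=5,sold=1 ship[2->3]=1 ship[1->2]=1 ship[0->1]=1 prod=2 -> [10 3 1 1]
Step 8: demand=5,sold=1 ship[2->3]=1 ship[1->2]=1 ship[0->1]=1 prod=2 -> [11 3 1 1]
Step 9: demand=5,sold=1 ship[2->3]=1 ship[1->2]=1 ship[0->1]=1 prod=2 -> [12 3 1 1]
Step 10: demand=5,sold=1 ship[2->3]=1 ship[1->2]=1 ship[0->1]=1 prod=2 -> [13 3 1 1]
Step 11: demand=5,sold=1 ship[2->3]=1 ship[1->2]=1 ship[0->1]=1 prod=2 -> [14 3 1 1]
Step 12: demand=5,sold=1 ship[2->3]=1 ship[1->2]=1 ship[0->1]=1 prod=2 -> [15 3 1 1]
First stockout at step 5

5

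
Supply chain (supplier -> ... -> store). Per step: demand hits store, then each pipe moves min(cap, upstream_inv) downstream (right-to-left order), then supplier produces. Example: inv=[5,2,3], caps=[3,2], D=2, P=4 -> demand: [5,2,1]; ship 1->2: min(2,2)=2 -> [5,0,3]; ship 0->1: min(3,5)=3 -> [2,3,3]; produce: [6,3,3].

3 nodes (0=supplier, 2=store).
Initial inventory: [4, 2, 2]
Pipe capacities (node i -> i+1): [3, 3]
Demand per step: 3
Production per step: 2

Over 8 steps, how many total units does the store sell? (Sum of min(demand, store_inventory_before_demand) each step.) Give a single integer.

Step 1: sold=2 (running total=2) -> [3 3 2]
Step 2: sold=2 (running total=4) -> [2 3 3]
Step 3: sold=3 (running total=7) -> [2 2 3]
Step 4: sold=3 (running total=10) -> [2 2 2]
Step 5: sold=2 (running total=12) -> [2 2 2]
Step 6: sold=2 (running total=14) -> [2 2 2]
Step 7: sold=2 (running total=16) -> [2 2 2]
Step 8: sold=2 (running total=18) -> [2 2 2]

Answer: 18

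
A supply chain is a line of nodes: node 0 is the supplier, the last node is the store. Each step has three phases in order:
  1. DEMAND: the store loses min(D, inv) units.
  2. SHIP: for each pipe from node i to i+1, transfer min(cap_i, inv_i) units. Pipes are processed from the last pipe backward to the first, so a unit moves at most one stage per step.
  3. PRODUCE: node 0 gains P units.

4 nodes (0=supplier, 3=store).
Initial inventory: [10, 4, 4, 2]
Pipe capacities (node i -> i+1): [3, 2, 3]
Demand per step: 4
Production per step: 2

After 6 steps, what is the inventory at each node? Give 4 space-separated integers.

Step 1: demand=4,sold=2 ship[2->3]=3 ship[1->2]=2 ship[0->1]=3 prod=2 -> inv=[9 5 3 3]
Step 2: demand=4,sold=3 ship[2->3]=3 ship[1->2]=2 ship[0->1]=3 prod=2 -> inv=[8 6 2 3]
Step 3: demand=4,sold=3 ship[2->3]=2 ship[1->2]=2 ship[0->1]=3 prod=2 -> inv=[7 7 2 2]
Step 4: demand=4,sold=2 ship[2->3]=2 ship[1->2]=2 ship[0->1]=3 prod=2 -> inv=[6 8 2 2]
Step 5: demand=4,sold=2 ship[2->3]=2 ship[1->2]=2 ship[0->1]=3 prod=2 -> inv=[5 9 2 2]
Step 6: demand=4,sold=2 ship[2->3]=2 ship[1->2]=2 ship[0->1]=3 prod=2 -> inv=[4 10 2 2]

4 10 2 2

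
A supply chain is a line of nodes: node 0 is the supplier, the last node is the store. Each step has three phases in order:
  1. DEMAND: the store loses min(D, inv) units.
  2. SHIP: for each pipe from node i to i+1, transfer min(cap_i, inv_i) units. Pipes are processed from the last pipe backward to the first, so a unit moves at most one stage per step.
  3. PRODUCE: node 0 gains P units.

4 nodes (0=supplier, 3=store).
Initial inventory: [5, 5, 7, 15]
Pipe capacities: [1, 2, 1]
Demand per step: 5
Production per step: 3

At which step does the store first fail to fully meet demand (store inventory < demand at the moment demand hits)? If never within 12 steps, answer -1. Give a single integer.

Step 1: demand=5,sold=5 ship[2->3]=1 ship[1->2]=2 ship[0->1]=1 prod=3 -> [7 4 8 11]
Step 2: demand=5,sold=5 ship[2->3]=1 ship[1->2]=2 ship[0->1]=1 prod=3 -> [9 3 9 7]
Step 3: demand=5,sold=5 ship[2->3]=1 ship[1->2]=2 ship[0->1]=1 prod=3 -> [11 2 10 3]
Step 4: demand=5,sold=3 ship[2->3]=1 ship[1->2]=2 ship[0->1]=1 prod=3 -> [13 1 11 1]
Step 5: demand=5,sold=1 ship[2->3]=1 ship[1->2]=1 ship[0->1]=1 prod=3 -> [15 1 11 1]
Step 6: demand=5,sold=1 ship[2->3]=1 ship[1->2]=1 ship[0->1]=1 prod=3 -> [17 1 11 1]
Step 7: demand=5,sold=1 ship[2->3]=1 ship[1->2]=1 ship[0->1]=1 prod=3 -> [19 1 11 1]
Step 8: demand=5,sold=1 ship[2->3]=1 ship[1->2]=1 ship[0->1]=1 prod=3 -> [21 1 11 1]
Step 9: demand=5,sold=1 ship[2->3]=1 ship[1->2]=1 ship[0->1]=1 prod=3 -> [23 1 11 1]
Step 10: demand=5,sold=1 ship[2->3]=1 ship[1->2]=1 ship[0->1]=1 prod=3 -> [25 1 11 1]
Step 11: demand=5,sold=1 ship[2->3]=1 ship[1->2]=1 ship[0->1]=1 prod=3 -> [27 1 11 1]
Step 12: demand=5,sold=1 ship[2->3]=1 ship[1->2]=1 ship[0->1]=1 prod=3 -> [29 1 11 1]
First stockout at step 4

4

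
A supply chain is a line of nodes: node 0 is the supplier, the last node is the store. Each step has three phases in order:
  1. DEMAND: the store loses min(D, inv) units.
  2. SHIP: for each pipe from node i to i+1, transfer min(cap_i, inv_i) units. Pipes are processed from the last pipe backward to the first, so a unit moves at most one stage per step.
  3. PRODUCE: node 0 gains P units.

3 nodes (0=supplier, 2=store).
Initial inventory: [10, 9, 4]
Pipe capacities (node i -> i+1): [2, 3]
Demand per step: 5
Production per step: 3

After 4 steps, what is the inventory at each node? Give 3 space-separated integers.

Step 1: demand=5,sold=4 ship[1->2]=3 ship[0->1]=2 prod=3 -> inv=[11 8 3]
Step 2: demand=5,sold=3 ship[1->2]=3 ship[0->1]=2 prod=3 -> inv=[12 7 3]
Step 3: demand=5,sold=3 ship[1->2]=3 ship[0->1]=2 prod=3 -> inv=[13 6 3]
Step 4: demand=5,sold=3 ship[1->2]=3 ship[0->1]=2 prod=3 -> inv=[14 5 3]

14 5 3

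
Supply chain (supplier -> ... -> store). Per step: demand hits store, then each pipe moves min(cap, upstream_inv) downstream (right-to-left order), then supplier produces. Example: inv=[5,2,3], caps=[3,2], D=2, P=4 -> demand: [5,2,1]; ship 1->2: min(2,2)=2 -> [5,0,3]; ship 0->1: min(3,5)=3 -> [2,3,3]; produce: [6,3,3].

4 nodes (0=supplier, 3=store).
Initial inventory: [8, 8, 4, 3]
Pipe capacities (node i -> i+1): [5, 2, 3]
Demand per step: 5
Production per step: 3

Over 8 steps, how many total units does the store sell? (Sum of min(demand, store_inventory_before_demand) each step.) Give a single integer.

Step 1: sold=3 (running total=3) -> [6 11 3 3]
Step 2: sold=3 (running total=6) -> [4 14 2 3]
Step 3: sold=3 (running total=9) -> [3 16 2 2]
Step 4: sold=2 (running total=11) -> [3 17 2 2]
Step 5: sold=2 (running total=13) -> [3 18 2 2]
Step 6: sold=2 (running total=15) -> [3 19 2 2]
Step 7: sold=2 (running total=17) -> [3 20 2 2]
Step 8: sold=2 (running total=19) -> [3 21 2 2]

Answer: 19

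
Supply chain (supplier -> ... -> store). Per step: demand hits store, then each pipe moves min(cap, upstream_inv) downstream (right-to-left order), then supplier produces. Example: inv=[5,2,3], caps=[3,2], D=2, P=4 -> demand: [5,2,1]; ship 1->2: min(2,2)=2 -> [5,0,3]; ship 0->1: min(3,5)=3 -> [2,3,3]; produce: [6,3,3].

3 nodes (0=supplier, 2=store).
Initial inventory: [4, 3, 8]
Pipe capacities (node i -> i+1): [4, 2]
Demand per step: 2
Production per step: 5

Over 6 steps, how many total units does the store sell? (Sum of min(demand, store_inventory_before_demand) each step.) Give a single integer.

Step 1: sold=2 (running total=2) -> [5 5 8]
Step 2: sold=2 (running total=4) -> [6 7 8]
Step 3: sold=2 (running total=6) -> [7 9 8]
Step 4: sold=2 (running total=8) -> [8 11 8]
Step 5: sold=2 (running total=10) -> [9 13 8]
Step 6: sold=2 (running total=12) -> [10 15 8]

Answer: 12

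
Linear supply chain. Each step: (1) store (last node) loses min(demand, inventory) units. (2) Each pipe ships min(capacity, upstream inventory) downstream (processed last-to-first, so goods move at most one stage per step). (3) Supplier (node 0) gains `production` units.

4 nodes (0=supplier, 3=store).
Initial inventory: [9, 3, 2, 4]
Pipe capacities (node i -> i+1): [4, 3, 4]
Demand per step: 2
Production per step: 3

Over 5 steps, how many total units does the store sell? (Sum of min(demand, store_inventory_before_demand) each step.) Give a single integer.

Answer: 10

Derivation:
Step 1: sold=2 (running total=2) -> [8 4 3 4]
Step 2: sold=2 (running total=4) -> [7 5 3 5]
Step 3: sold=2 (running total=6) -> [6 6 3 6]
Step 4: sold=2 (running total=8) -> [5 7 3 7]
Step 5: sold=2 (running total=10) -> [4 8 3 8]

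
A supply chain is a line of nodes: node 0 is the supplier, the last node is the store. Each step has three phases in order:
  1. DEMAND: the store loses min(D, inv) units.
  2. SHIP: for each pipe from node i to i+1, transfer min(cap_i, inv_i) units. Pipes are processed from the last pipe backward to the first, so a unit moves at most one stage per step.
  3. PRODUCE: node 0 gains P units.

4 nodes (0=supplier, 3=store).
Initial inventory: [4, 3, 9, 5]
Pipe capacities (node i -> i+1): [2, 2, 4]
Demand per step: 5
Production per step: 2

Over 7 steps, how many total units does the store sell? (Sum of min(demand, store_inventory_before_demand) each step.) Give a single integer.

Answer: 24

Derivation:
Step 1: sold=5 (running total=5) -> [4 3 7 4]
Step 2: sold=4 (running total=9) -> [4 3 5 4]
Step 3: sold=4 (running total=13) -> [4 3 3 4]
Step 4: sold=4 (running total=17) -> [4 3 2 3]
Step 5: sold=3 (running total=20) -> [4 3 2 2]
Step 6: sold=2 (running total=22) -> [4 3 2 2]
Step 7: sold=2 (running total=24) -> [4 3 2 2]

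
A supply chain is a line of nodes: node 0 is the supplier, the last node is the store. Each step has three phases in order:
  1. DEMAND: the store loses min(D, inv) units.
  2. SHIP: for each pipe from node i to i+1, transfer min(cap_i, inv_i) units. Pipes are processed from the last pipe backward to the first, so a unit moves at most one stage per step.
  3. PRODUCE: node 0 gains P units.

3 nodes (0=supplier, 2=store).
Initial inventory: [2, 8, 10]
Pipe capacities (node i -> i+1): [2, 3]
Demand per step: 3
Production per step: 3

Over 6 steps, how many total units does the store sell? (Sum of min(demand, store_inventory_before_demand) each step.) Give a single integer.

Step 1: sold=3 (running total=3) -> [3 7 10]
Step 2: sold=3 (running total=6) -> [4 6 10]
Step 3: sold=3 (running total=9) -> [5 5 10]
Step 4: sold=3 (running total=12) -> [6 4 10]
Step 5: sold=3 (running total=15) -> [7 3 10]
Step 6: sold=3 (running total=18) -> [8 2 10]

Answer: 18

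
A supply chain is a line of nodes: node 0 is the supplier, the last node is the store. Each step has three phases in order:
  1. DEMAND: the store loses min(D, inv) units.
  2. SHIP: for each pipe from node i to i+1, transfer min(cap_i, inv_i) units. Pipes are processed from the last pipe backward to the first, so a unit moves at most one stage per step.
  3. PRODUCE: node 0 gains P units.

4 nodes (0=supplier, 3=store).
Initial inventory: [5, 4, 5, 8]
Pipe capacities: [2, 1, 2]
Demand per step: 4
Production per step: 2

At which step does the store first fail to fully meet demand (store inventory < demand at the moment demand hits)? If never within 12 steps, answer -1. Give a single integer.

Step 1: demand=4,sold=4 ship[2->3]=2 ship[1->2]=1 ship[0->1]=2 prod=2 -> [5 5 4 6]
Step 2: demand=4,sold=4 ship[2->3]=2 ship[1->2]=1 ship[0->1]=2 prod=2 -> [5 6 3 4]
Step 3: demand=4,sold=4 ship[2->3]=2 ship[1->2]=1 ship[0->1]=2 prod=2 -> [5 7 2 2]
Step 4: demand=4,sold=2 ship[2->3]=2 ship[1->2]=1 ship[0->1]=2 prod=2 -> [5 8 1 2]
Step 5: demand=4,sold=2 ship[2->3]=1 ship[1->2]=1 ship[0->1]=2 prod=2 -> [5 9 1 1]
Step 6: demand=4,sold=1 ship[2->3]=1 ship[1->2]=1 ship[0->1]=2 prod=2 -> [5 10 1 1]
Step 7: demand=4,sold=1 ship[2->3]=1 ship[1->2]=1 ship[0->1]=2 prod=2 -> [5 11 1 1]
Step 8: demand=4,sold=1 ship[2->3]=1 ship[1->2]=1 ship[0->1]=2 prod=2 -> [5 12 1 1]
Step 9: demand=4,sold=1 ship[2->3]=1 ship[1->2]=1 ship[0->1]=2 prod=2 -> [5 13 1 1]
Step 10: demand=4,sold=1 ship[2->3]=1 ship[1->2]=1 ship[0->1]=2 prod=2 -> [5 14 1 1]
Step 11: demand=4,sold=1 ship[2->3]=1 ship[1->2]=1 ship[0->1]=2 prod=2 -> [5 15 1 1]
Step 12: demand=4,sold=1 ship[2->3]=1 ship[1->2]=1 ship[0->1]=2 prod=2 -> [5 16 1 1]
First stockout at step 4

4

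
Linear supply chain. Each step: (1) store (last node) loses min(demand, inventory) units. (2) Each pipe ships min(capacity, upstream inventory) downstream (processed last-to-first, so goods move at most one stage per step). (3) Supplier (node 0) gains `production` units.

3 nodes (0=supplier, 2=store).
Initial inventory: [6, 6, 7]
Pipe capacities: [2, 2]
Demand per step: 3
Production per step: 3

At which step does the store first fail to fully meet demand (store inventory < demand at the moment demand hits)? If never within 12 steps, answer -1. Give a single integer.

Step 1: demand=3,sold=3 ship[1->2]=2 ship[0->1]=2 prod=3 -> [7 6 6]
Step 2: demand=3,sold=3 ship[1->2]=2 ship[0->1]=2 prod=3 -> [8 6 5]
Step 3: demand=3,sold=3 ship[1->2]=2 ship[0->1]=2 prod=3 -> [9 6 4]
Step 4: demand=3,sold=3 ship[1->2]=2 ship[0->1]=2 prod=3 -> [10 6 3]
Step 5: demand=3,sold=3 ship[1->2]=2 ship[0->1]=2 prod=3 -> [11 6 2]
Step 6: demand=3,sold=2 ship[1->2]=2 ship[0->1]=2 prod=3 -> [12 6 2]
Step 7: demand=3,sold=2 ship[1->2]=2 ship[0->1]=2 prod=3 -> [13 6 2]
Step 8: demand=3,sold=2 ship[1->2]=2 ship[0->1]=2 prod=3 -> [14 6 2]
Step 9: demand=3,sold=2 ship[1->2]=2 ship[0->1]=2 prod=3 -> [15 6 2]
Step 10: demand=3,sold=2 ship[1->2]=2 ship[0->1]=2 prod=3 -> [16 6 2]
Step 11: demand=3,sold=2 ship[1->2]=2 ship[0->1]=2 prod=3 -> [17 6 2]
Step 12: demand=3,sold=2 ship[1->2]=2 ship[0->1]=2 prod=3 -> [18 6 2]
First stockout at step 6

6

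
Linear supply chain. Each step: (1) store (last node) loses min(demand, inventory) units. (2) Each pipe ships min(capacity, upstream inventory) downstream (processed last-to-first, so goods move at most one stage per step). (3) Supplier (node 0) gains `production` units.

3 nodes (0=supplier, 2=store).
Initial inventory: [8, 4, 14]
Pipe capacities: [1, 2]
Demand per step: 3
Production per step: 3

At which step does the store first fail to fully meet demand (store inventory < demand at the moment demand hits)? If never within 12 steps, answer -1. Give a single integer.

Step 1: demand=3,sold=3 ship[1->2]=2 ship[0->1]=1 prod=3 -> [10 3 13]
Step 2: demand=3,sold=3 ship[1->2]=2 ship[0->1]=1 prod=3 -> [12 2 12]
Step 3: demand=3,sold=3 ship[1->2]=2 ship[0->1]=1 prod=3 -> [14 1 11]
Step 4: demand=3,sold=3 ship[1->2]=1 ship[0->1]=1 prod=3 -> [16 1 9]
Step 5: demand=3,sold=3 ship[1->2]=1 ship[0->1]=1 prod=3 -> [18 1 7]
Step 6: demand=3,sold=3 ship[1->2]=1 ship[0->1]=1 prod=3 -> [20 1 5]
Step 7: demand=3,sold=3 ship[1->2]=1 ship[0->1]=1 prod=3 -> [22 1 3]
Step 8: demand=3,sold=3 ship[1->2]=1 ship[0->1]=1 prod=3 -> [24 1 1]
Step 9: demand=3,sold=1 ship[1->2]=1 ship[0->1]=1 prod=3 -> [26 1 1]
Step 10: demand=3,sold=1 ship[1->2]=1 ship[0->1]=1 prod=3 -> [28 1 1]
Step 11: demand=3,sold=1 ship[1->2]=1 ship[0->1]=1 prod=3 -> [30 1 1]
Step 12: demand=3,sold=1 ship[1->2]=1 ship[0->1]=1 prod=3 -> [32 1 1]
First stockout at step 9

9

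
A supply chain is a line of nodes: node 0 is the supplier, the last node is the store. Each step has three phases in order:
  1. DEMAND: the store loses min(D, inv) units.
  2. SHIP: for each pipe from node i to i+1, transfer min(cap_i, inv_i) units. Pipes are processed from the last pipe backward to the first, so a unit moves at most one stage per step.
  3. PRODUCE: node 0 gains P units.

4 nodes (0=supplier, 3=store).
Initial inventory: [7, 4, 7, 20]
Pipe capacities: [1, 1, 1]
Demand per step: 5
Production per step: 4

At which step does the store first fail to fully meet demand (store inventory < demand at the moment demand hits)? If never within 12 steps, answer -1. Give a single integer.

Step 1: demand=5,sold=5 ship[2->3]=1 ship[1->2]=1 ship[0->1]=1 prod=4 -> [10 4 7 16]
Step 2: demand=5,sold=5 ship[2->3]=1 ship[1->2]=1 ship[0->1]=1 prod=4 -> [13 4 7 12]
Step 3: demand=5,sold=5 ship[2->3]=1 ship[1->2]=1 ship[0->1]=1 prod=4 -> [16 4 7 8]
Step 4: demand=5,sold=5 ship[2->3]=1 ship[1->2]=1 ship[0->1]=1 prod=4 -> [19 4 7 4]
Step 5: demand=5,sold=4 ship[2->3]=1 ship[1->2]=1 ship[0->1]=1 prod=4 -> [22 4 7 1]
Step 6: demand=5,sold=1 ship[2->3]=1 ship[1->2]=1 ship[0->1]=1 prod=4 -> [25 4 7 1]
Step 7: demand=5,sold=1 ship[2->3]=1 ship[1->2]=1 ship[0->1]=1 prod=4 -> [28 4 7 1]
Step 8: demand=5,sold=1 ship[2->3]=1 ship[1->2]=1 ship[0->1]=1 prod=4 -> [31 4 7 1]
Step 9: demand=5,sold=1 ship[2->3]=1 ship[1->2]=1 ship[0->1]=1 prod=4 -> [34 4 7 1]
Step 10: demand=5,sold=1 ship[2->3]=1 ship[1->2]=1 ship[0->1]=1 prod=4 -> [37 4 7 1]
Step 11: demand=5,sold=1 ship[2->3]=1 ship[1->2]=1 ship[0->1]=1 prod=4 -> [40 4 7 1]
Step 12: demand=5,sold=1 ship[2->3]=1 ship[1->2]=1 ship[0->1]=1 prod=4 -> [43 4 7 1]
First stockout at step 5

5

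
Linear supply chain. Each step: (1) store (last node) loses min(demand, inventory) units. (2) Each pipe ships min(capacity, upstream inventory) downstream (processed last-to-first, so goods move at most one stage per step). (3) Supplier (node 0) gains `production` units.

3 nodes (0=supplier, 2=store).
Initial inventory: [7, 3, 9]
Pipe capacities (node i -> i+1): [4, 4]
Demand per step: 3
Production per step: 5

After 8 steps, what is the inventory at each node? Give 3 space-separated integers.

Step 1: demand=3,sold=3 ship[1->2]=3 ship[0->1]=4 prod=5 -> inv=[8 4 9]
Step 2: demand=3,sold=3 ship[1->2]=4 ship[0->1]=4 prod=5 -> inv=[9 4 10]
Step 3: demand=3,sold=3 ship[1->2]=4 ship[0->1]=4 prod=5 -> inv=[10 4 11]
Step 4: demand=3,sold=3 ship[1->2]=4 ship[0->1]=4 prod=5 -> inv=[11 4 12]
Step 5: demand=3,sold=3 ship[1->2]=4 ship[0->1]=4 prod=5 -> inv=[12 4 13]
Step 6: demand=3,sold=3 ship[1->2]=4 ship[0->1]=4 prod=5 -> inv=[13 4 14]
Step 7: demand=3,sold=3 ship[1->2]=4 ship[0->1]=4 prod=5 -> inv=[14 4 15]
Step 8: demand=3,sold=3 ship[1->2]=4 ship[0->1]=4 prod=5 -> inv=[15 4 16]

15 4 16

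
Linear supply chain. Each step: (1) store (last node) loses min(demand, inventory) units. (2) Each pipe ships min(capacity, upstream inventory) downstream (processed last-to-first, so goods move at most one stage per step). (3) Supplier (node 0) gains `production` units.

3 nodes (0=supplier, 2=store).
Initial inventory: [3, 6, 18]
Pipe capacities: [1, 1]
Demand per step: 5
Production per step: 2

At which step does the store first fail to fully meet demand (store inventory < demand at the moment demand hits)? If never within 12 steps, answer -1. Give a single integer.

Step 1: demand=5,sold=5 ship[1->2]=1 ship[0->1]=1 prod=2 -> [4 6 14]
Step 2: demand=5,sold=5 ship[1->2]=1 ship[0->1]=1 prod=2 -> [5 6 10]
Step 3: demand=5,sold=5 ship[1->2]=1 ship[0->1]=1 prod=2 -> [6 6 6]
Step 4: demand=5,sold=5 ship[1->2]=1 ship[0->1]=1 prod=2 -> [7 6 2]
Step 5: demand=5,sold=2 ship[1->2]=1 ship[0->1]=1 prod=2 -> [8 6 1]
Step 6: demand=5,sold=1 ship[1->2]=1 ship[0->1]=1 prod=2 -> [9 6 1]
Step 7: demand=5,sold=1 ship[1->2]=1 ship[0->1]=1 prod=2 -> [10 6 1]
Step 8: demand=5,sold=1 ship[1->2]=1 ship[0->1]=1 prod=2 -> [11 6 1]
Step 9: demand=5,sold=1 ship[1->2]=1 ship[0->1]=1 prod=2 -> [12 6 1]
Step 10: demand=5,sold=1 ship[1->2]=1 ship[0->1]=1 prod=2 -> [13 6 1]
Step 11: demand=5,sold=1 ship[1->2]=1 ship[0->1]=1 prod=2 -> [14 6 1]
Step 12: demand=5,sold=1 ship[1->2]=1 ship[0->1]=1 prod=2 -> [15 6 1]
First stockout at step 5

5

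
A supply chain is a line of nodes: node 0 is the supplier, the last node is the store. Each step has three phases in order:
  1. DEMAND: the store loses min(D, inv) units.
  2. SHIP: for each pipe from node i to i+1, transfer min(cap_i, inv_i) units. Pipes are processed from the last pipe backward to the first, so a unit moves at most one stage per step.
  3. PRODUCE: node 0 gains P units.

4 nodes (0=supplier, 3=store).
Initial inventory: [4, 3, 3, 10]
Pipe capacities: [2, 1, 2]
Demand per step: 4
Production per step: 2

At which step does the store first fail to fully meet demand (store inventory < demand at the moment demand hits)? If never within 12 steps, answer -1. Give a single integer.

Step 1: demand=4,sold=4 ship[2->3]=2 ship[1->2]=1 ship[0->1]=2 prod=2 -> [4 4 2 8]
Step 2: demand=4,sold=4 ship[2->3]=2 ship[1->2]=1 ship[0->1]=2 prod=2 -> [4 5 1 6]
Step 3: demand=4,sold=4 ship[2->3]=1 ship[1->2]=1 ship[0->1]=2 prod=2 -> [4 6 1 3]
Step 4: demand=4,sold=3 ship[2->3]=1 ship[1->2]=1 ship[0->1]=2 prod=2 -> [4 7 1 1]
Step 5: demand=4,sold=1 ship[2->3]=1 ship[1->2]=1 ship[0->1]=2 prod=2 -> [4 8 1 1]
Step 6: demand=4,sold=1 ship[2->3]=1 ship[1->2]=1 ship[0->1]=2 prod=2 -> [4 9 1 1]
Step 7: demand=4,sold=1 ship[2->3]=1 ship[1->2]=1 ship[0->1]=2 prod=2 -> [4 10 1 1]
Step 8: demand=4,sold=1 ship[2->3]=1 ship[1->2]=1 ship[0->1]=2 prod=2 -> [4 11 1 1]
Step 9: demand=4,sold=1 ship[2->3]=1 ship[1->2]=1 ship[0->1]=2 prod=2 -> [4 12 1 1]
Step 10: demand=4,sold=1 ship[2->3]=1 ship[1->2]=1 ship[0->1]=2 prod=2 -> [4 13 1 1]
Step 11: demand=4,sold=1 ship[2->3]=1 ship[1->2]=1 ship[0->1]=2 prod=2 -> [4 14 1 1]
Step 12: demand=4,sold=1 ship[2->3]=1 ship[1->2]=1 ship[0->1]=2 prod=2 -> [4 15 1 1]
First stockout at step 4

4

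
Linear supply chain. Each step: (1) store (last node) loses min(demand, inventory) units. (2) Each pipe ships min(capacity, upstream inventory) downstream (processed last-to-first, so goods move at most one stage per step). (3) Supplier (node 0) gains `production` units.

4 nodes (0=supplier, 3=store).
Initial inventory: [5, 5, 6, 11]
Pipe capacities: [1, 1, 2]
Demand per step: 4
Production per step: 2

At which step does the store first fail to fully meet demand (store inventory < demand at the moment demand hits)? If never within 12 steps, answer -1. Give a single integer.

Step 1: demand=4,sold=4 ship[2->3]=2 ship[1->2]=1 ship[0->1]=1 prod=2 -> [6 5 5 9]
Step 2: demand=4,sold=4 ship[2->3]=2 ship[1->2]=1 ship[0->1]=1 prod=2 -> [7 5 4 7]
Step 3: demand=4,sold=4 ship[2->3]=2 ship[1->2]=1 ship[0->1]=1 prod=2 -> [8 5 3 5]
Step 4: demand=4,sold=4 ship[2->3]=2 ship[1->2]=1 ship[0->1]=1 prod=2 -> [9 5 2 3]
Step 5: demand=4,sold=3 ship[2->3]=2 ship[1->2]=1 ship[0->1]=1 prod=2 -> [10 5 1 2]
Step 6: demand=4,sold=2 ship[2->3]=1 ship[1->2]=1 ship[0->1]=1 prod=2 -> [11 5 1 1]
Step 7: demand=4,sold=1 ship[2->3]=1 ship[1->2]=1 ship[0->1]=1 prod=2 -> [12 5 1 1]
Step 8: demand=4,sold=1 ship[2->3]=1 ship[1->2]=1 ship[0->1]=1 prod=2 -> [13 5 1 1]
Step 9: demand=4,sold=1 ship[2->3]=1 ship[1->2]=1 ship[0->1]=1 prod=2 -> [14 5 1 1]
Step 10: demand=4,sold=1 ship[2->3]=1 ship[1->2]=1 ship[0->1]=1 prod=2 -> [15 5 1 1]
Step 11: demand=4,sold=1 ship[2->3]=1 ship[1->2]=1 ship[0->1]=1 prod=2 -> [16 5 1 1]
Step 12: demand=4,sold=1 ship[2->3]=1 ship[1->2]=1 ship[0->1]=1 prod=2 -> [17 5 1 1]
First stockout at step 5

5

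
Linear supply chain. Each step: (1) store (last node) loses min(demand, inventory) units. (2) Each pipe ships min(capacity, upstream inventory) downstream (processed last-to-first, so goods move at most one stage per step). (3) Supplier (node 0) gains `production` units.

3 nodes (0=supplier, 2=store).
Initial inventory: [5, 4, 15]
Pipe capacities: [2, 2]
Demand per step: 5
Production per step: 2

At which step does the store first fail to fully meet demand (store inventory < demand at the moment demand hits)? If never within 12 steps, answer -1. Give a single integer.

Step 1: demand=5,sold=5 ship[1->2]=2 ship[0->1]=2 prod=2 -> [5 4 12]
Step 2: demand=5,sold=5 ship[1->2]=2 ship[0->1]=2 prod=2 -> [5 4 9]
Step 3: demand=5,sold=5 ship[1->2]=2 ship[0->1]=2 prod=2 -> [5 4 6]
Step 4: demand=5,sold=5 ship[1->2]=2 ship[0->1]=2 prod=2 -> [5 4 3]
Step 5: demand=5,sold=3 ship[1->2]=2 ship[0->1]=2 prod=2 -> [5 4 2]
Step 6: demand=5,sold=2 ship[1->2]=2 ship[0->1]=2 prod=2 -> [5 4 2]
Step 7: demand=5,sold=2 ship[1->2]=2 ship[0->1]=2 prod=2 -> [5 4 2]
Step 8: demand=5,sold=2 ship[1->2]=2 ship[0->1]=2 prod=2 -> [5 4 2]
Step 9: demand=5,sold=2 ship[1->2]=2 ship[0->1]=2 prod=2 -> [5 4 2]
Step 10: demand=5,sold=2 ship[1->2]=2 ship[0->1]=2 prod=2 -> [5 4 2]
Step 11: demand=5,sold=2 ship[1->2]=2 ship[0->1]=2 prod=2 -> [5 4 2]
Step 12: demand=5,sold=2 ship[1->2]=2 ship[0->1]=2 prod=2 -> [5 4 2]
First stockout at step 5

5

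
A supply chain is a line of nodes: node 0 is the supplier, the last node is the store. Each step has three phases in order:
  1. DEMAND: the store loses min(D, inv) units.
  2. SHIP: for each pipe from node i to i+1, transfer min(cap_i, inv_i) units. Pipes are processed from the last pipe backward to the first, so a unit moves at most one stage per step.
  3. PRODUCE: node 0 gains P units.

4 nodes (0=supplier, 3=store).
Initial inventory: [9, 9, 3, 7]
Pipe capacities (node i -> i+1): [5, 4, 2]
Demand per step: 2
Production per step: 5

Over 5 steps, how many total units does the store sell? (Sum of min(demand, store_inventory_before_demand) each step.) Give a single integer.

Answer: 10

Derivation:
Step 1: sold=2 (running total=2) -> [9 10 5 7]
Step 2: sold=2 (running total=4) -> [9 11 7 7]
Step 3: sold=2 (running total=6) -> [9 12 9 7]
Step 4: sold=2 (running total=8) -> [9 13 11 7]
Step 5: sold=2 (running total=10) -> [9 14 13 7]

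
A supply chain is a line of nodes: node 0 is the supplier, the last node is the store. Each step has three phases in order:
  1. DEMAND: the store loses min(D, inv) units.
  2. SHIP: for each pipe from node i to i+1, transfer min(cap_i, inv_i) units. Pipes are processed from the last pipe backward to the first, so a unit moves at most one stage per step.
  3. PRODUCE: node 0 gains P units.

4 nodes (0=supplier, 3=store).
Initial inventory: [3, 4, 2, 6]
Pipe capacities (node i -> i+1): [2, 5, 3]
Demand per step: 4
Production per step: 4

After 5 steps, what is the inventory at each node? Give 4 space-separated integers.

Step 1: demand=4,sold=4 ship[2->3]=2 ship[1->2]=4 ship[0->1]=2 prod=4 -> inv=[5 2 4 4]
Step 2: demand=4,sold=4 ship[2->3]=3 ship[1->2]=2 ship[0->1]=2 prod=4 -> inv=[7 2 3 3]
Step 3: demand=4,sold=3 ship[2->3]=3 ship[1->2]=2 ship[0->1]=2 prod=4 -> inv=[9 2 2 3]
Step 4: demand=4,sold=3 ship[2->3]=2 ship[1->2]=2 ship[0->1]=2 prod=4 -> inv=[11 2 2 2]
Step 5: demand=4,sold=2 ship[2->3]=2 ship[1->2]=2 ship[0->1]=2 prod=4 -> inv=[13 2 2 2]

13 2 2 2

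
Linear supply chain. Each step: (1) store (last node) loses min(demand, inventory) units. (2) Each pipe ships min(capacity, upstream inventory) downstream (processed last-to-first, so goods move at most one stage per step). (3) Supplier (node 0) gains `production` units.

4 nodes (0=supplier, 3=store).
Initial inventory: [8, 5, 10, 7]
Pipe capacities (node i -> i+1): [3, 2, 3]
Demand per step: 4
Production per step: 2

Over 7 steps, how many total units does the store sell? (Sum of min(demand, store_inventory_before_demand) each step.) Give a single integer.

Answer: 25

Derivation:
Step 1: sold=4 (running total=4) -> [7 6 9 6]
Step 2: sold=4 (running total=8) -> [6 7 8 5]
Step 3: sold=4 (running total=12) -> [5 8 7 4]
Step 4: sold=4 (running total=16) -> [4 9 6 3]
Step 5: sold=3 (running total=19) -> [3 10 5 3]
Step 6: sold=3 (running total=22) -> [2 11 4 3]
Step 7: sold=3 (running total=25) -> [2 11 3 3]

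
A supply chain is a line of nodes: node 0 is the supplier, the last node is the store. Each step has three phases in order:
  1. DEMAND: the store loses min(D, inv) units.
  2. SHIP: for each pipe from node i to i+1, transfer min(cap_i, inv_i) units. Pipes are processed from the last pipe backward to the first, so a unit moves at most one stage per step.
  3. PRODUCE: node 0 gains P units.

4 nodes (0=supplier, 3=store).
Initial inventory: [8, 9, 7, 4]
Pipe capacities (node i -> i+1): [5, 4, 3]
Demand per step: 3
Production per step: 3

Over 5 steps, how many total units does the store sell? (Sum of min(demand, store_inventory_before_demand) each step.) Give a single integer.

Step 1: sold=3 (running total=3) -> [6 10 8 4]
Step 2: sold=3 (running total=6) -> [4 11 9 4]
Step 3: sold=3 (running total=9) -> [3 11 10 4]
Step 4: sold=3 (running total=12) -> [3 10 11 4]
Step 5: sold=3 (running total=15) -> [3 9 12 4]

Answer: 15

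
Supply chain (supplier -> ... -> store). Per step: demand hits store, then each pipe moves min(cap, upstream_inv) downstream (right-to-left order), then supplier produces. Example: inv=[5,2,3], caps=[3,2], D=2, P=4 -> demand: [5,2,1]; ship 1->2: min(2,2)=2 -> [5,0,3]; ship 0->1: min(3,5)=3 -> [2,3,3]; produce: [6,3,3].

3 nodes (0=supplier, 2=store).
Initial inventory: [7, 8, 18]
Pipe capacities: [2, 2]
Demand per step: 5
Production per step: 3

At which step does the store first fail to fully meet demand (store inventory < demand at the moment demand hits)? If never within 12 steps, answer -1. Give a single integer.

Step 1: demand=5,sold=5 ship[1->2]=2 ship[0->1]=2 prod=3 -> [8 8 15]
Step 2: demand=5,sold=5 ship[1->2]=2 ship[0->1]=2 prod=3 -> [9 8 12]
Step 3: demand=5,sold=5 ship[1->2]=2 ship[0->1]=2 prod=3 -> [10 8 9]
Step 4: demand=5,sold=5 ship[1->2]=2 ship[0->1]=2 prod=3 -> [11 8 6]
Step 5: demand=5,sold=5 ship[1->2]=2 ship[0->1]=2 prod=3 -> [12 8 3]
Step 6: demand=5,sold=3 ship[1->2]=2 ship[0->1]=2 prod=3 -> [13 8 2]
Step 7: demand=5,sold=2 ship[1->2]=2 ship[0->1]=2 prod=3 -> [14 8 2]
Step 8: demand=5,sold=2 ship[1->2]=2 ship[0->1]=2 prod=3 -> [15 8 2]
Step 9: demand=5,sold=2 ship[1->2]=2 ship[0->1]=2 prod=3 -> [16 8 2]
Step 10: demand=5,sold=2 ship[1->2]=2 ship[0->1]=2 prod=3 -> [17 8 2]
Step 11: demand=5,sold=2 ship[1->2]=2 ship[0->1]=2 prod=3 -> [18 8 2]
Step 12: demand=5,sold=2 ship[1->2]=2 ship[0->1]=2 prod=3 -> [19 8 2]
First stockout at step 6

6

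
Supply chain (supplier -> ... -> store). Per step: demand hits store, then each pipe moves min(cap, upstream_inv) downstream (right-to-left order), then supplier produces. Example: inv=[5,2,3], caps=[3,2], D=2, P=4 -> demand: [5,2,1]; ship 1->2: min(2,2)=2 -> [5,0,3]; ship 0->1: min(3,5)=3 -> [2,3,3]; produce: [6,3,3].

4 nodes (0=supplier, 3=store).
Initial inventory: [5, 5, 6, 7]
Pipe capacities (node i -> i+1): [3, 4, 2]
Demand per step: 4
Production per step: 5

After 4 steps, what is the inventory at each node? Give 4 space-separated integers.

Step 1: demand=4,sold=4 ship[2->3]=2 ship[1->2]=4 ship[0->1]=3 prod=5 -> inv=[7 4 8 5]
Step 2: demand=4,sold=4 ship[2->3]=2 ship[1->2]=4 ship[0->1]=3 prod=5 -> inv=[9 3 10 3]
Step 3: demand=4,sold=3 ship[2->3]=2 ship[1->2]=3 ship[0->1]=3 prod=5 -> inv=[11 3 11 2]
Step 4: demand=4,sold=2 ship[2->3]=2 ship[1->2]=3 ship[0->1]=3 prod=5 -> inv=[13 3 12 2]

13 3 12 2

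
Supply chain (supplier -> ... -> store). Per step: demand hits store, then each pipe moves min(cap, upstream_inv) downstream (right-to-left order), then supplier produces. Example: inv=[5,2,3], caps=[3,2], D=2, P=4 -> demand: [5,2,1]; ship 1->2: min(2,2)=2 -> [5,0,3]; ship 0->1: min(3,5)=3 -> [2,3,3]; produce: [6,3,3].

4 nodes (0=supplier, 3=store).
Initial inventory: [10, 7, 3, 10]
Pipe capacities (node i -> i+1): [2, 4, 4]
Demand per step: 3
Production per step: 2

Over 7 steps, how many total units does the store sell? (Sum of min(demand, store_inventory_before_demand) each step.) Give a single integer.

Step 1: sold=3 (running total=3) -> [10 5 4 10]
Step 2: sold=3 (running total=6) -> [10 3 4 11]
Step 3: sold=3 (running total=9) -> [10 2 3 12]
Step 4: sold=3 (running total=12) -> [10 2 2 12]
Step 5: sold=3 (running total=15) -> [10 2 2 11]
Step 6: sold=3 (running total=18) -> [10 2 2 10]
Step 7: sold=3 (running total=21) -> [10 2 2 9]

Answer: 21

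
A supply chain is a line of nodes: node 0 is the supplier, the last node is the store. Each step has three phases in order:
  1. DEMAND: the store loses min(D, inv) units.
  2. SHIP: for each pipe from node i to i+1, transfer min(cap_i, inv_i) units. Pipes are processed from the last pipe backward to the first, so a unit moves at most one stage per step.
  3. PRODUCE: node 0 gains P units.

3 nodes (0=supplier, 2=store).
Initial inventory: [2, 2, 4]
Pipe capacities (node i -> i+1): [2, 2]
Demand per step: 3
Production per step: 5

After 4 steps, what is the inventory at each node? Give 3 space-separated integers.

Step 1: demand=3,sold=3 ship[1->2]=2 ship[0->1]=2 prod=5 -> inv=[5 2 3]
Step 2: demand=3,sold=3 ship[1->2]=2 ship[0->1]=2 prod=5 -> inv=[8 2 2]
Step 3: demand=3,sold=2 ship[1->2]=2 ship[0->1]=2 prod=5 -> inv=[11 2 2]
Step 4: demand=3,sold=2 ship[1->2]=2 ship[0->1]=2 prod=5 -> inv=[14 2 2]

14 2 2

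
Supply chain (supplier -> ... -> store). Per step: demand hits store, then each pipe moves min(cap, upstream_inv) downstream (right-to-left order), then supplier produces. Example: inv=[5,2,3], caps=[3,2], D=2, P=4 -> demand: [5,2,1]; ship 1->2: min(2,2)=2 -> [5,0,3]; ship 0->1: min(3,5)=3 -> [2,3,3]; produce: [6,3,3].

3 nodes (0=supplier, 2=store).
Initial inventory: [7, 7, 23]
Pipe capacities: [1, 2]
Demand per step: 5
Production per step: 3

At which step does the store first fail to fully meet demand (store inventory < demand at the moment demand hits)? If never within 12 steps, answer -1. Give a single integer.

Step 1: demand=5,sold=5 ship[1->2]=2 ship[0->1]=1 prod=3 -> [9 6 20]
Step 2: demand=5,sold=5 ship[1->2]=2 ship[0->1]=1 prod=3 -> [11 5 17]
Step 3: demand=5,sold=5 ship[1->2]=2 ship[0->1]=1 prod=3 -> [13 4 14]
Step 4: demand=5,sold=5 ship[1->2]=2 ship[0->1]=1 prod=3 -> [15 3 11]
Step 5: demand=5,sold=5 ship[1->2]=2 ship[0->1]=1 prod=3 -> [17 2 8]
Step 6: demand=5,sold=5 ship[1->2]=2 ship[0->1]=1 prod=3 -> [19 1 5]
Step 7: demand=5,sold=5 ship[1->2]=1 ship[0->1]=1 prod=3 -> [21 1 1]
Step 8: demand=5,sold=1 ship[1->2]=1 ship[0->1]=1 prod=3 -> [23 1 1]
Step 9: demand=5,sold=1 ship[1->2]=1 ship[0->1]=1 prod=3 -> [25 1 1]
Step 10: demand=5,sold=1 ship[1->2]=1 ship[0->1]=1 prod=3 -> [27 1 1]
Step 11: demand=5,sold=1 ship[1->2]=1 ship[0->1]=1 prod=3 -> [29 1 1]
Step 12: demand=5,sold=1 ship[1->2]=1 ship[0->1]=1 prod=3 -> [31 1 1]
First stockout at step 8

8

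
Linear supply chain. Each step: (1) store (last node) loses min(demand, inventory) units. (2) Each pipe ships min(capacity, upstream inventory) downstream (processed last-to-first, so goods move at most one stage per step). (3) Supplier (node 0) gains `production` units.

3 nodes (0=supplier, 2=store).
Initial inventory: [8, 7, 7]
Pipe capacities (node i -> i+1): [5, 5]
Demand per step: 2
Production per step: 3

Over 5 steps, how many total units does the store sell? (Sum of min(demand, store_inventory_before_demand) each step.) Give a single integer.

Answer: 10

Derivation:
Step 1: sold=2 (running total=2) -> [6 7 10]
Step 2: sold=2 (running total=4) -> [4 7 13]
Step 3: sold=2 (running total=6) -> [3 6 16]
Step 4: sold=2 (running total=8) -> [3 4 19]
Step 5: sold=2 (running total=10) -> [3 3 21]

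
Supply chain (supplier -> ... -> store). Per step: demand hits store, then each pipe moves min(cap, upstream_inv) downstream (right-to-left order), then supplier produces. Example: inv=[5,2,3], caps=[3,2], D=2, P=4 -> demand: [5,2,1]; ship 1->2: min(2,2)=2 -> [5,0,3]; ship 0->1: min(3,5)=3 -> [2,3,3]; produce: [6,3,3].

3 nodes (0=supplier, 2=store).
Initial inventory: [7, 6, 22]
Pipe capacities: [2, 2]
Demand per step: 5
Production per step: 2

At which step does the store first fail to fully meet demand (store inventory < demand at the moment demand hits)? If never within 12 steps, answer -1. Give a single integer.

Step 1: demand=5,sold=5 ship[1->2]=2 ship[0->1]=2 prod=2 -> [7 6 19]
Step 2: demand=5,sold=5 ship[1->2]=2 ship[0->1]=2 prod=2 -> [7 6 16]
Step 3: demand=5,sold=5 ship[1->2]=2 ship[0->1]=2 prod=2 -> [7 6 13]
Step 4: demand=5,sold=5 ship[1->2]=2 ship[0->1]=2 prod=2 -> [7 6 10]
Step 5: demand=5,sold=5 ship[1->2]=2 ship[0->1]=2 prod=2 -> [7 6 7]
Step 6: demand=5,sold=5 ship[1->2]=2 ship[0->1]=2 prod=2 -> [7 6 4]
Step 7: demand=5,sold=4 ship[1->2]=2 ship[0->1]=2 prod=2 -> [7 6 2]
Step 8: demand=5,sold=2 ship[1->2]=2 ship[0->1]=2 prod=2 -> [7 6 2]
Step 9: demand=5,sold=2 ship[1->2]=2 ship[0->1]=2 prod=2 -> [7 6 2]
Step 10: demand=5,sold=2 ship[1->2]=2 ship[0->1]=2 prod=2 -> [7 6 2]
Step 11: demand=5,sold=2 ship[1->2]=2 ship[0->1]=2 prod=2 -> [7 6 2]
Step 12: demand=5,sold=2 ship[1->2]=2 ship[0->1]=2 prod=2 -> [7 6 2]
First stockout at step 7

7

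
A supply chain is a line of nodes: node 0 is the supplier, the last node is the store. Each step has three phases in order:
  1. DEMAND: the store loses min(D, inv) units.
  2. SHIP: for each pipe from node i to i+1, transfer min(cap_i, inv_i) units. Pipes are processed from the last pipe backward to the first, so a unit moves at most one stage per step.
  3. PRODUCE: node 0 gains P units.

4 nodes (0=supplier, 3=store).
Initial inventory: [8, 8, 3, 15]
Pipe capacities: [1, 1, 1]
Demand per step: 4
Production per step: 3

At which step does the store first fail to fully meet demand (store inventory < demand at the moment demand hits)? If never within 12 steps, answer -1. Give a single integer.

Step 1: demand=4,sold=4 ship[2->3]=1 ship[1->2]=1 ship[0->1]=1 prod=3 -> [10 8 3 12]
Step 2: demand=4,sold=4 ship[2->3]=1 ship[1->2]=1 ship[0->1]=1 prod=3 -> [12 8 3 9]
Step 3: demand=4,sold=4 ship[2->3]=1 ship[1->2]=1 ship[0->1]=1 prod=3 -> [14 8 3 6]
Step 4: demand=4,sold=4 ship[2->3]=1 ship[1->2]=1 ship[0->1]=1 prod=3 -> [16 8 3 3]
Step 5: demand=4,sold=3 ship[2->3]=1 ship[1->2]=1 ship[0->1]=1 prod=3 -> [18 8 3 1]
Step 6: demand=4,sold=1 ship[2->3]=1 ship[1->2]=1 ship[0->1]=1 prod=3 -> [20 8 3 1]
Step 7: demand=4,sold=1 ship[2->3]=1 ship[1->2]=1 ship[0->1]=1 prod=3 -> [22 8 3 1]
Step 8: demand=4,sold=1 ship[2->3]=1 ship[1->2]=1 ship[0->1]=1 prod=3 -> [24 8 3 1]
Step 9: demand=4,sold=1 ship[2->3]=1 ship[1->2]=1 ship[0->1]=1 prod=3 -> [26 8 3 1]
Step 10: demand=4,sold=1 ship[2->3]=1 ship[1->2]=1 ship[0->1]=1 prod=3 -> [28 8 3 1]
Step 11: demand=4,sold=1 ship[2->3]=1 ship[1->2]=1 ship[0->1]=1 prod=3 -> [30 8 3 1]
Step 12: demand=4,sold=1 ship[2->3]=1 ship[1->2]=1 ship[0->1]=1 prod=3 -> [32 8 3 1]
First stockout at step 5

5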